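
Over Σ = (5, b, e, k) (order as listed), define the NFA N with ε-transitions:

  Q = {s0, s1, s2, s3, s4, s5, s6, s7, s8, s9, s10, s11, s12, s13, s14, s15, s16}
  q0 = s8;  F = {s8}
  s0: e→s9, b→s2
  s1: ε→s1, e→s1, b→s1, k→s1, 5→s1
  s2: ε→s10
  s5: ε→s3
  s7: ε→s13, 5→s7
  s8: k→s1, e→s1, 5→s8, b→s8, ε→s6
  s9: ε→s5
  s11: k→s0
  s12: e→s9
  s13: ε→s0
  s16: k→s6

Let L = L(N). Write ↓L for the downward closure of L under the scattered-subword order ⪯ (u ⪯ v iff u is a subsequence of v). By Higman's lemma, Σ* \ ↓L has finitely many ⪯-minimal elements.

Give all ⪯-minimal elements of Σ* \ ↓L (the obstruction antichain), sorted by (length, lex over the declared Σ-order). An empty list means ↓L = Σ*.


A = [e, k].

|Q|=17, |F|=1, |δ|=21 (7 ε).
min D↑ (2 st, q0=0, F={1}): 0:5→0,b→0,e→1,k→1 1:5→1,b→1,e→1,k→1.
'e': run [3, 1] end={s1} — reject; 1/1 deletions ∈↓L.
'k': |S_i|=[3, 1] end={s1} ∉↓L; 1/1 single-dels accept.
2 minimals (antichain).


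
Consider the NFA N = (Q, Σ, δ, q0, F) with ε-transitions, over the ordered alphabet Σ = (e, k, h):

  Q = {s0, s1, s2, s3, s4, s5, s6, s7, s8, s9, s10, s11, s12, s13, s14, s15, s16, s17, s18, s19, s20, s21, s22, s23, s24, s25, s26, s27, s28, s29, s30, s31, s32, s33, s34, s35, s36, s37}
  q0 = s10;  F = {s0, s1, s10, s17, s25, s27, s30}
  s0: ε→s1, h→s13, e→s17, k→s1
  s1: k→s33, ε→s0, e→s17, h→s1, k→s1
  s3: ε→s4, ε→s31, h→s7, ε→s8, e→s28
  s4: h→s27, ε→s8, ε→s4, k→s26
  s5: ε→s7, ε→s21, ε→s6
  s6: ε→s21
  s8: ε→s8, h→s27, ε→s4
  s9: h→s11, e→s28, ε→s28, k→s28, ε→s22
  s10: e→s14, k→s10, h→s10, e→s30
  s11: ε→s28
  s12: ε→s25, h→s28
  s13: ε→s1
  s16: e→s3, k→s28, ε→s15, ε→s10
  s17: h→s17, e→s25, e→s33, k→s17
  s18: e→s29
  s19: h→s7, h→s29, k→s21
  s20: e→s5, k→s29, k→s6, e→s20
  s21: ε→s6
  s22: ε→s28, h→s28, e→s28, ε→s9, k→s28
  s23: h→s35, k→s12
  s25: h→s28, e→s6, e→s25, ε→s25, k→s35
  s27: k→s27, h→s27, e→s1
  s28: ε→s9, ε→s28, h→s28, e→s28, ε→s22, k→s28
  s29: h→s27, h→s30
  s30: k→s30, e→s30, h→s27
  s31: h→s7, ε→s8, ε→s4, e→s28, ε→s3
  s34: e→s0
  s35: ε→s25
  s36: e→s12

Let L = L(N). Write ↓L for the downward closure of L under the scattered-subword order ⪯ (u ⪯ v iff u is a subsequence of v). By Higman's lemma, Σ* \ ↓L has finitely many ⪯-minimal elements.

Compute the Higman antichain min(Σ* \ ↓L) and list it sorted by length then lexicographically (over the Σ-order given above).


|Q|=38, |F|=7, |δ|=89 (31 ε).
min D↑ (7 st, q0=0, F={6}): 0:e→1,k→0,h→0 1:e→1,k→1,h→2 2:e→3,k→2,h→2 3:e→4,k→3,h→3 4:e→5,k→4,h→4 5:e→5,k→5,h→6 6:e→6,k→6,h→6.
'eheeeh': |S_i|=[17, 16, 14, 13, 10, 9, 4] end={s11,s22,s28,s9} rej; 6/6 deletions ∈↓L.
1 minimals (antichain).

A = [eheeeh].


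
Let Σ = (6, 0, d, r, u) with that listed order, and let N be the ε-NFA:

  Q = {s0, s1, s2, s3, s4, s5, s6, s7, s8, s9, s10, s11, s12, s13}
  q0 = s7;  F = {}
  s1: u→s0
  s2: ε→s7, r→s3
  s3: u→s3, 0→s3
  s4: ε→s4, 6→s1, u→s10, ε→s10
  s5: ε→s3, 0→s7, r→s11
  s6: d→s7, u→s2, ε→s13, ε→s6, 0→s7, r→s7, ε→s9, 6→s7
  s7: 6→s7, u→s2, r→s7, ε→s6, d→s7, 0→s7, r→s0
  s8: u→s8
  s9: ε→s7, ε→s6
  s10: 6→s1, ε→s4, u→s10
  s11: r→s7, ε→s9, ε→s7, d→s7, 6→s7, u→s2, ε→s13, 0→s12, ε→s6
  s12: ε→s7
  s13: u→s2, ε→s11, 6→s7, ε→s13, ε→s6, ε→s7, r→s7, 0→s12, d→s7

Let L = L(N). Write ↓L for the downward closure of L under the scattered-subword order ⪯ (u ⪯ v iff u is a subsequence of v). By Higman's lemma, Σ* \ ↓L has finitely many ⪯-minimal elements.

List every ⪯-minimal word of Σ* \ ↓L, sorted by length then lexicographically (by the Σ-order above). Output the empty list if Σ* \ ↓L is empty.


|Q|=14, |F|=0, |δ|=52 (20 ε).
min D↑ (1 st, q0=0, F={0}): 0:6→0,0→0,d→0,r→0,u→0.
ε ∈ L(D↑) ⇒ ↓L = ∅.

A = [ε].


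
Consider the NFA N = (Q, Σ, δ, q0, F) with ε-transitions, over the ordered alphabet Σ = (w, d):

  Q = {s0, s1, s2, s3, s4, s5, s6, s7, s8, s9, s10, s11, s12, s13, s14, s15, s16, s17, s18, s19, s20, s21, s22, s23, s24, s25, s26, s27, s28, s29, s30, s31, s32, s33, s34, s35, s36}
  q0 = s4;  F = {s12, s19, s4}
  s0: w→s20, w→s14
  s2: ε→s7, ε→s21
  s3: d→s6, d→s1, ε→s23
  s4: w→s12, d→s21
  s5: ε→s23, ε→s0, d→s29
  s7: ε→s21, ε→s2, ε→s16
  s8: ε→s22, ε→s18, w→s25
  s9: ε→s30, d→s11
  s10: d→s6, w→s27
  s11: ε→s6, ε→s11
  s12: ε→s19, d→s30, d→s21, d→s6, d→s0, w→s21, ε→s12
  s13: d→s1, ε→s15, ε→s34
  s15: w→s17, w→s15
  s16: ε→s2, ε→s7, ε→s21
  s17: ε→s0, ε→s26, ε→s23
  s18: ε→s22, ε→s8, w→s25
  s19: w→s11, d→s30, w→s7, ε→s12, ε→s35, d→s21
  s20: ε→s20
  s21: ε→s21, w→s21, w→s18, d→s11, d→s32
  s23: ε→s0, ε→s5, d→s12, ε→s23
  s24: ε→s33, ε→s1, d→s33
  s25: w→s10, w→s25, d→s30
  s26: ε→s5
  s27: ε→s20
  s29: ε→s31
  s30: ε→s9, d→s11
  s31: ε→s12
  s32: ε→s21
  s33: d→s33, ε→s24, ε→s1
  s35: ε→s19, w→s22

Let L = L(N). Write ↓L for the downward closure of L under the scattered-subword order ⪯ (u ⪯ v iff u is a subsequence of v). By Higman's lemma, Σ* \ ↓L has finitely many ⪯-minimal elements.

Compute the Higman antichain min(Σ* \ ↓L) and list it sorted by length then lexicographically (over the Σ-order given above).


min(Σ*\↓L) = [d, ww].

|Q|=37, |F|=3, |δ|=79 (43 ε).
min D↑ (3 st, q0=0, F={2}): 0:w→1,d→2 1:w→2,d→2 2:w→2,d→2 (ε-aug+det+¬).
'd': N↓-sim [22, 15] end={s0,s10,s11,s14,s18,s20,s21,s22,s25,s27,s30,s32,…} — reject; 1/1 single-dels accept.
'ww': |S_i|=[22, 21, 17] end={s10,s11,s14,s16,s18,s2,s20,s21,s22,s25,s27,s30,…} — reject; 2/2 deletions ∈↓L.
2 obstructions.


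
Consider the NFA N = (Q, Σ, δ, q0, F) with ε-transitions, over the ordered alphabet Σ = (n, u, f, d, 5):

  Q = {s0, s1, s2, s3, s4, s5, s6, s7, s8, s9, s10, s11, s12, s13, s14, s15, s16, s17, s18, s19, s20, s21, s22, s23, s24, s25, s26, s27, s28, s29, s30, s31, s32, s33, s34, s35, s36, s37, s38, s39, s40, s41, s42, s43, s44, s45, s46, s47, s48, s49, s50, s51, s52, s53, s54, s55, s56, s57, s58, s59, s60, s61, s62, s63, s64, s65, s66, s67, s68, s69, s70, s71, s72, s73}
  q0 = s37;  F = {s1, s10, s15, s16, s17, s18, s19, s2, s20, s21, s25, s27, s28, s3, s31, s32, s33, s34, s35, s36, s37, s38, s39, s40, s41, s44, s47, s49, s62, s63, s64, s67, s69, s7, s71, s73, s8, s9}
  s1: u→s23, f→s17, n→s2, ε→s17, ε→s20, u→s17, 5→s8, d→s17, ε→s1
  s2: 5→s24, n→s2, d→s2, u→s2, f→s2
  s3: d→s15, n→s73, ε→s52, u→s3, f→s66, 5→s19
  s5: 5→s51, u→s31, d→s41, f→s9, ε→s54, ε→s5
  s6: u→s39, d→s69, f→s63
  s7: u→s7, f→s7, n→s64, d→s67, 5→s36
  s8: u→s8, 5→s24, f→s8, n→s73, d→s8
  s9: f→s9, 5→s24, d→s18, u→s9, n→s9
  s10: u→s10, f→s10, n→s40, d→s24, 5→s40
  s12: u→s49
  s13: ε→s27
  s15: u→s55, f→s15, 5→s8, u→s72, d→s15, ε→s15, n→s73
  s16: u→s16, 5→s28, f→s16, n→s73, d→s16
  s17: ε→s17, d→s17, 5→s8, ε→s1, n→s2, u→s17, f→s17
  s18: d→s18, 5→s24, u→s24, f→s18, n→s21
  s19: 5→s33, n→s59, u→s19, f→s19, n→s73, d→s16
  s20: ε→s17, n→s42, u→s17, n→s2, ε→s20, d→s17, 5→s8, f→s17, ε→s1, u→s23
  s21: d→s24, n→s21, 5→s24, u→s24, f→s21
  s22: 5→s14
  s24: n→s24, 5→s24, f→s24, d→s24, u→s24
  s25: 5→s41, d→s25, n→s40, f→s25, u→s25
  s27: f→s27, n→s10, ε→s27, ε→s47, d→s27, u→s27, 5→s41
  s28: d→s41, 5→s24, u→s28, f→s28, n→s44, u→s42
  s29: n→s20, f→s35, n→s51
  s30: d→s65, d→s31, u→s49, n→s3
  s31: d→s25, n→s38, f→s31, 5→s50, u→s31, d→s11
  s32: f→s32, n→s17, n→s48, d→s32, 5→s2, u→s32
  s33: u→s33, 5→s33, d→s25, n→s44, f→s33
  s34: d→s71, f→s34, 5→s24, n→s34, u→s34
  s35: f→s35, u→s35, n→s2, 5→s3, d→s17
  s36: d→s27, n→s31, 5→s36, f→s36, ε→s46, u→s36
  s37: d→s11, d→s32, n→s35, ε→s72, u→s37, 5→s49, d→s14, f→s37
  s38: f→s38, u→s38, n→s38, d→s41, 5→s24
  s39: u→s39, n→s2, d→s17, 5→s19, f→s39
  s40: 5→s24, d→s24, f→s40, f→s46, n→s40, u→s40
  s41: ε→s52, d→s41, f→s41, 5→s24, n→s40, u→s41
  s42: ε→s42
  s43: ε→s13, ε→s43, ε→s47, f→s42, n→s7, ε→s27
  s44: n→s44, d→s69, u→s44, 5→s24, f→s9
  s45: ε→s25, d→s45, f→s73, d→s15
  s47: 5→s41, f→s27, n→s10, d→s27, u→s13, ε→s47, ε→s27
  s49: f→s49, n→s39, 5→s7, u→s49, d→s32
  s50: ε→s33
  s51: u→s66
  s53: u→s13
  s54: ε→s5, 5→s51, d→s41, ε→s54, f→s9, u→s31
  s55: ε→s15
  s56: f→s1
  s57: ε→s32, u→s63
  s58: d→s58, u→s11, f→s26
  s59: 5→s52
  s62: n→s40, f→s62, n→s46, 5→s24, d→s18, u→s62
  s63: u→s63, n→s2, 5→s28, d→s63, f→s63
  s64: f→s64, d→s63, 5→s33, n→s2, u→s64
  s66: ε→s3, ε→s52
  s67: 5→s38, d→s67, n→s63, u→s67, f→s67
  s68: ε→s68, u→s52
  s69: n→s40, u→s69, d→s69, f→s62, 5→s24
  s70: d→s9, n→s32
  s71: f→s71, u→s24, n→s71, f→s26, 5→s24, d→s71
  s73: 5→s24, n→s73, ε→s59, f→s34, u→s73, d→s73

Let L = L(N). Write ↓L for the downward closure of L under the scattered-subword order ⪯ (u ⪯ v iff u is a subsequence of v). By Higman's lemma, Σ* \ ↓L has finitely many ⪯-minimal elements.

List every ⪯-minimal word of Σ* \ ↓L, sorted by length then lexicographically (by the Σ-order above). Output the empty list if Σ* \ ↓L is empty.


|Q|=74, |F|=38, |δ|=279 (35 ε).
min D↑ (36 st, q0=0, F={9}): 0:n→1,u→0,f→0,d→2,5→3 1:n→4,u→1,f→1,d→5,5→6 2:n→5,u→2,f→2,d→2,5→4 3:n→7,u→3,f→3,d→2,5→8 4:n→4,u→4,f→4,d→4,5→9 5:n→4,u→5,f→5,d→5,5→10 6:n→11,u→6,f→6,d→12,5→13 7:n→4,u→7,f→7,d→5,5→13 8:n→14,u→8,f→8,d→15,5→16 9:n→9,u→9,f→9,d→9,5→9 10:n→11,u→10,f→10,d→10,5→9 11:n→11,u→11,f→17,d→11,5→9 12:n→11,u→12,f→12,d→12,5→10 13:n→11,u→13,f→13,d→18,5→19 14:n→4,u→14,f→14,d→20,5→19 15:n→20,u→15,f→15,d→15,5→21 16:n→22,u→16,f→16,d→23,5→16 17:n→17,u→17,f→17,d→24,5→9 18:n→11,u→18,f→18,d→18,5→25 19:n→26,u→19,f→19,d→27,5→19 20:n→4,u→20,f→20,d→20,5→25 21:n→21,u→21,f→21,d→28,5→9 22:n→21,u→22,f→22,d→27,5→19 23:n→29,u→23,f→23,d→23,5→28 24:n→24,u→9,f→24,d→24,5→9 25:n→26,u→25,f→25,d→28,5→9 26:n→26,u→26,f→30,d→31,5→9 27:n→32,u→27,f→27,d→27,5→28 28:n→32,u→28,f→28,d→28,5→9 29:n→32,u→29,f→29,d→9,5→32 30:n→30,u→30,f→30,d→33,5→9 31:n→32,u→31,f→34,d→31,5→9 32:n→32,u→32,f→32,d→9,5→9 33:n→35,u→9,f→33,d→33,5→9 34:n→32,u→34,f→34,d→33,5→9 35:n→35,u→9,f→35,d→9,5→9.
'nn5': run [53, 43, 19, 2] end={s24,s52} ∉↓L; 3/3 single-dels accept.
'd55': N↓-sim [53, 40, 21, 2] end={s24,s52} — reject; 3/3 single-dels accept.
'n5nfdu': N↓-sim [53, 43, 29, 15, 10, 5, 1] end={s24} rej; 6/6 single-dels accept.
'555dnd': |S_i|=[53, 50, 37, 24, 15, 5, 1] end={s24} — reject; 6/6 deletions ∈↓L.
4 words, ⪯-incomp.

A = [nn5, d55, n5nfdu, 555dnd].


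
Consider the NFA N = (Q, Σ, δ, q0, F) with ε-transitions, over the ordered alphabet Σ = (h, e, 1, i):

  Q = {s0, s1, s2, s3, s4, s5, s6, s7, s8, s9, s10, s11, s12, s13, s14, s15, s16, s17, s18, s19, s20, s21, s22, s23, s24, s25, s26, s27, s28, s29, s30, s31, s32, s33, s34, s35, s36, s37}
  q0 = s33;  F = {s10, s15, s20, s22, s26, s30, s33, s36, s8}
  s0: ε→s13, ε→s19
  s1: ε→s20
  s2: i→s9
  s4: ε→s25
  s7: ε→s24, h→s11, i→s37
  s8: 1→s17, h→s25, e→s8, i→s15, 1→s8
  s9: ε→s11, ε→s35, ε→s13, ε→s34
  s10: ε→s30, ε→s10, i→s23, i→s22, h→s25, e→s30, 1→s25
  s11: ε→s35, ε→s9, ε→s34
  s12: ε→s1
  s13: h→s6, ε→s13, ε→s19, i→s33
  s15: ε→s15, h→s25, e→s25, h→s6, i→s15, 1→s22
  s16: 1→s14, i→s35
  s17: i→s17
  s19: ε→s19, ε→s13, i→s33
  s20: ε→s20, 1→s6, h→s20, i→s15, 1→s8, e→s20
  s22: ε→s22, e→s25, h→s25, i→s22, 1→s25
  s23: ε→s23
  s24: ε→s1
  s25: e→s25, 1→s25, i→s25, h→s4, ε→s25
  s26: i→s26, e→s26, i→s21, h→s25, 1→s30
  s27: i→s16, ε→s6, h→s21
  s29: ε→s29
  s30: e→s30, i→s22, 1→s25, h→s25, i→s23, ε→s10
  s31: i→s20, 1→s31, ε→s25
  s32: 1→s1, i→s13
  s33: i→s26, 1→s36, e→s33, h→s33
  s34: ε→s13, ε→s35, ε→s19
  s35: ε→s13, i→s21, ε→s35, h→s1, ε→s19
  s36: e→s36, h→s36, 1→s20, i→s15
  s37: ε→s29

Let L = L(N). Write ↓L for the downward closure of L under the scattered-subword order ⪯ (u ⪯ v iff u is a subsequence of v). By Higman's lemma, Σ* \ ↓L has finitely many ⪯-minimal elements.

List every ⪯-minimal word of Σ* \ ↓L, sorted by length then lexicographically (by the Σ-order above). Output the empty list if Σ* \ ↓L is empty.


Antichain: [ih, 1ie, i11, 111h].

|Q|=38, |F|=9, |δ|=99 (36 ε).
min D↑ (9 st, q0=0, F={5}): 0:h→0,e→0,1→1,i→2 1:h→1,e→1,1→3,i→4 2:h→5,e→2,1→6,i→2 3:h→3,e→3,1→7,i→4 4:h→5,e→5,1→8,i→4 5:h→5,e→5,1→5,i→5 6:h→5,e→6,1→5,i→8 7:h→5,e→7,1→7,i→4 8:h→5,e→5,1→5,i→8 [Hopcroft].
'ih': run [15, 11, 3] end={s25,s4,s6} — reject; 2/2 del acc.
'1ie': |S_i|=[15, 12, 7, 2] end={s25,s4} rej; 3/3 deletions ∈↓L.
'i11': run [15, 11, 6, 2] end={s25,s4} ∉↓L; 3/3 deletions ∈↓L.
'111h': |S_i|=[15, 12, 8, 7, 3] end={s25,s4,s6} ∉↓L; 4/4 deletions ∈↓L.
4 obstructions.


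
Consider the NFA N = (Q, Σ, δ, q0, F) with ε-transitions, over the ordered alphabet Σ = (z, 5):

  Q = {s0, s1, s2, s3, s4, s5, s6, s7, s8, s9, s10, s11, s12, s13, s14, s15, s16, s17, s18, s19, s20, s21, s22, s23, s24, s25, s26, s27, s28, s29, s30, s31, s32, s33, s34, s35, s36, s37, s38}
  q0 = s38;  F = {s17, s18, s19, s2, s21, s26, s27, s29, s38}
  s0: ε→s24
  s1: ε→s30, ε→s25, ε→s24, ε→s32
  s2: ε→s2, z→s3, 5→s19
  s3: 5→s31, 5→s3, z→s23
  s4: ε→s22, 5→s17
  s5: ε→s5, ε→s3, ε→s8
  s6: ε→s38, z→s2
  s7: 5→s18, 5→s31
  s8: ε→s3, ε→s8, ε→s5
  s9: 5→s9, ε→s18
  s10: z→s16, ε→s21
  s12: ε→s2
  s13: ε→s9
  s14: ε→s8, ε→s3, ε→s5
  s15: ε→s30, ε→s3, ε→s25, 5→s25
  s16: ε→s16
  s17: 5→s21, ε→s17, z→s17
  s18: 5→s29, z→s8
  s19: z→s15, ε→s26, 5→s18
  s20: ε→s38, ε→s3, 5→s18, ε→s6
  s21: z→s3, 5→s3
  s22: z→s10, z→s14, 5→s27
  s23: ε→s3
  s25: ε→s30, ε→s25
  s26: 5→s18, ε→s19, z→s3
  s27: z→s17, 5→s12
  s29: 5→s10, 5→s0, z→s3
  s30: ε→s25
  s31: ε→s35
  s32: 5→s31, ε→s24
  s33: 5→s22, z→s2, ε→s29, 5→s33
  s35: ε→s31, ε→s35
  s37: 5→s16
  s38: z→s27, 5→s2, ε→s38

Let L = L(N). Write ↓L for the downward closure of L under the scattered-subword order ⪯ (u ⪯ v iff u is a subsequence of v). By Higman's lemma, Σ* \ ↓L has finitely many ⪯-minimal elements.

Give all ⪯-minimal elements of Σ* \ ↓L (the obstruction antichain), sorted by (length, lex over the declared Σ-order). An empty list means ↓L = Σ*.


|Q|=39, |F|=9, |δ|=79 (41 ε).
min D↑ (9 st, q0=0, F={4}): 0:z→1,5→2 1:z→3,5→2 2:z→4,5→5 3:z→3,5→6 4:z→4,5→4 5:z→4,5→7 6:z→4,5→4 7:z→4,5→8 8:z→4,5→6 [Hopcroft].
'5z': N↓-sim [23, 20, 10] end={s15,s16,s23,s25,s3,s30,s31,s35,s5,s8} — reject; 2/2 del acc.
'zz55': |S_i|=[23, 22, 12, 7, 4] end={s23,s3,s31,s35} ∉↓L; 4/4 deletions ∈↓L.
'555555': |S_i|=[23, 20, 18, 15, 10, 9, 4] end={s23,s3,s31,s35} — reject; 6/6 deletions ∈↓L.
3 obstructions.

Antichain: [5z, zz55, 555555].


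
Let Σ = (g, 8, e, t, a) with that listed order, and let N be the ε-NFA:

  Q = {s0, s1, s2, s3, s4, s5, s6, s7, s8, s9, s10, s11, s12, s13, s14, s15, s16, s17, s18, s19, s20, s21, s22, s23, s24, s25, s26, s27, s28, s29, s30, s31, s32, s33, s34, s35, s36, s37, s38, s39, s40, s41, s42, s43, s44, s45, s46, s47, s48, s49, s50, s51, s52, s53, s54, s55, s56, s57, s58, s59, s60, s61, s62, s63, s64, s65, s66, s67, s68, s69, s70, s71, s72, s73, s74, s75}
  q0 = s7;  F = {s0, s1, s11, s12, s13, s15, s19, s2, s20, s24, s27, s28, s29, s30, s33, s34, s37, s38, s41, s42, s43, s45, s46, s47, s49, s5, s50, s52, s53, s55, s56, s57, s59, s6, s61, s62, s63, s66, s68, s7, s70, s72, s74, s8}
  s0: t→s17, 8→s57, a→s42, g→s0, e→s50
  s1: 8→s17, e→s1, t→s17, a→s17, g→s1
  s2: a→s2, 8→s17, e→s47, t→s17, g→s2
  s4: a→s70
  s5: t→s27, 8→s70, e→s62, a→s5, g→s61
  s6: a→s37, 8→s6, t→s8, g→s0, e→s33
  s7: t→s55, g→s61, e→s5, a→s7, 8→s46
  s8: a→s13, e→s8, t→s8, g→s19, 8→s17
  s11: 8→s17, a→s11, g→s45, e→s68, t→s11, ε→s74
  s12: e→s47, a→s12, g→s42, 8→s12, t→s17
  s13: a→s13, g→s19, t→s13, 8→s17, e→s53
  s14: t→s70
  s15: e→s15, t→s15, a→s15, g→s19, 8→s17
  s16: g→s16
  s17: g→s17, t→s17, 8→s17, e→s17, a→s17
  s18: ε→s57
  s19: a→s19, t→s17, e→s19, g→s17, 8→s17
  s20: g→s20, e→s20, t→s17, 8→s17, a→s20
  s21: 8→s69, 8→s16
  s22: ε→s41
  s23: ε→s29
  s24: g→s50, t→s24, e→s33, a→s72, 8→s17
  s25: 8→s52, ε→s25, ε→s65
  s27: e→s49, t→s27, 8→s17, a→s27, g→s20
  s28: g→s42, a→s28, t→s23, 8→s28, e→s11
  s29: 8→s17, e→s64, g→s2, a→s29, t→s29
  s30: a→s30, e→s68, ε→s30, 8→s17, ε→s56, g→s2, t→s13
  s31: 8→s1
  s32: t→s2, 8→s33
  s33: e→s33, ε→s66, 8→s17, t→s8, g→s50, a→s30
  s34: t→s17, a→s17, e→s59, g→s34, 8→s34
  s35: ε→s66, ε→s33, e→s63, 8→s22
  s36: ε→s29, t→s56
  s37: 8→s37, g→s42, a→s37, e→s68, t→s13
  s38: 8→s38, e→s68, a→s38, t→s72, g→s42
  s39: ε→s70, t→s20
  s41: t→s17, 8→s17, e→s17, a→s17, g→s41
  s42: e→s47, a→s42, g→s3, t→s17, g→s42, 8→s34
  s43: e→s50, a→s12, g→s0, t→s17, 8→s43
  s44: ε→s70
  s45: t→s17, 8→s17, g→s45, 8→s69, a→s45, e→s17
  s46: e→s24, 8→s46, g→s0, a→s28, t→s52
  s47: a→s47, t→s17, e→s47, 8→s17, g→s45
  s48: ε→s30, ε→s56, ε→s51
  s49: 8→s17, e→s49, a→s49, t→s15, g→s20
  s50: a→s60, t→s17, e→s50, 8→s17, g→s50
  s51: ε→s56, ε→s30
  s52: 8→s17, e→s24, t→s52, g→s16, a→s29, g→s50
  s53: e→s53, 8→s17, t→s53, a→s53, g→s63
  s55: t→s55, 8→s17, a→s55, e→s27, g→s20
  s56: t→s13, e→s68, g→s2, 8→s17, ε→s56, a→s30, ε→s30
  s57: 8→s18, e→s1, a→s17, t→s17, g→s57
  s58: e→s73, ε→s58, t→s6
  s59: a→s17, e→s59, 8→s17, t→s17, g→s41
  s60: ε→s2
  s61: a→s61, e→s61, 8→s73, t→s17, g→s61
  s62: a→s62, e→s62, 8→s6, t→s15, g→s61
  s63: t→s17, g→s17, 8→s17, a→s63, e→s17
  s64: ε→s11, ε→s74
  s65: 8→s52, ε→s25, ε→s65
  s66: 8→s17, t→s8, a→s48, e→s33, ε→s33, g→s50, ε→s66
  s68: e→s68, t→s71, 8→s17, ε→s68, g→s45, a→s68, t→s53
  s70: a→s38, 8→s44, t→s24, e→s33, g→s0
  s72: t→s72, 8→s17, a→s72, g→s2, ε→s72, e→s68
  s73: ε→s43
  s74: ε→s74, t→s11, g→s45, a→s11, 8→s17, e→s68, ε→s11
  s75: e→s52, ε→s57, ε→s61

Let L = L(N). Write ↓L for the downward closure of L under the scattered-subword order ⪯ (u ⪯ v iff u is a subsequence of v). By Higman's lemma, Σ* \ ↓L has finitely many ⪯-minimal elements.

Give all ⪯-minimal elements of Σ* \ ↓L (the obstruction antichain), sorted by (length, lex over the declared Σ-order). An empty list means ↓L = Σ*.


|Q|=76, |F|=44, |δ|=282 (36 ε).
min D↑ (42 st, q0=0, F={6}): 0:g→1,8→2,e→3,t→4,a→0 1:g→1,8→5,e→1,t→6,a→1 2:g→7,8→2,e→8,t→9,a→10 3:g→1,8→11,e→12,t→13,a→3 4:g→14,8→6,e→13,t→4,a→4 5:g→7,8→5,e→15,t→6,a→16 6:g→6,8→6,e→6,t→6,a→6 7:g→7,8→17,e→15,t→6,a→18 8:g→15,8→6,e→19,t→8,a→20 9:g→15,8→6,e→8,t→9,a→21 10:g→18,8→10,e→22,t→21,a→10 11:g→7,8→11,e→19,t→8,a→23 12:g→1,8→24,e→12,t→25,a→12 13:g→14,8→6,e→26,t→13,a→13 14:g→14,8→6,e→14,t→6,a→14 15:g→15,8→6,e→15,t→6,a→27 16:g→18,8→16,e→28,t→6,a→16 17:g→17,8→17,e→29,t→6,a→6 18:g→18,8→30,e→28,t→6,a→18 19:g→15,8→6,e→19,t→31,a→32 20:g→27,8→6,e→33,t→20,a→20 21:g→27,8→6,e→22,t→21,a→21 22:g→34,8→6,e→33,t→22,a→22 23:g→18,8→23,e→33,t→20,a→23 24:g→7,8→24,e→19,t→31,a→35 25:g→36,8→6,e→25,t→25,a→25 26:g→14,8→6,e→26,t→25,a→26 27:g→27,8→6,e→28,t→6,a→27 28:g→34,8→6,e→28,t→6,a→28 29:g→29,8→6,e→29,t→6,a→6 30:g→30,8→30,e→37,t→6,a→6 31:g→36,8→6,e→31,t→31,a→38 32:g→27,8→6,e→33,t→38,a→32 33:g→34,8→6,e→33,t→39,a→33 34:g→34,8→6,e→6,t→6,a→34 35:g→18,8→35,e→33,t→38,a→35 36:g→6,8→6,e→36,t→6,a→36 37:g→40,8→6,e→37,t→6,a→6 38:g→36,8→6,e→39,t→38,a→38 39:g→41,8→6,e→39,t→39,a→39 40:g→40,8→6,e→6,t→6,a→6 41:g→6,8→6,e→6,t→6,a→41 (ε-aug+det+¬).
'gt': N↓-sim [57, 24, 1] end={s17} ∉↓L; 2/2 deletions ∈↓L.
't8': |S_i|=[57, 34, 2] end={s17,s69} ∉↓L; 2/2 deletions ∈↓L.
'8e8': run [57, 48, 28, 2] end={s17,s69} — reject; 3/3 deletions ∈↓L.
'8g8a': N↓-sim [57, 48, 19, 8, 1] end={s17} ∉↓L; 4/4 single-dels accept.
'8aege': run [57, 48, 31, 14, 5, 1] end={s17} rej; 5/5 deletions ∈↓L.
'eetgg': run [57, 49, 39, 8, 3, 1] end={s17} ∉↓L; 5/5 del acc.
6 minimals (antichain).

Antichain: [gt, t8, 8e8, 8g8a, 8aege, eetgg].


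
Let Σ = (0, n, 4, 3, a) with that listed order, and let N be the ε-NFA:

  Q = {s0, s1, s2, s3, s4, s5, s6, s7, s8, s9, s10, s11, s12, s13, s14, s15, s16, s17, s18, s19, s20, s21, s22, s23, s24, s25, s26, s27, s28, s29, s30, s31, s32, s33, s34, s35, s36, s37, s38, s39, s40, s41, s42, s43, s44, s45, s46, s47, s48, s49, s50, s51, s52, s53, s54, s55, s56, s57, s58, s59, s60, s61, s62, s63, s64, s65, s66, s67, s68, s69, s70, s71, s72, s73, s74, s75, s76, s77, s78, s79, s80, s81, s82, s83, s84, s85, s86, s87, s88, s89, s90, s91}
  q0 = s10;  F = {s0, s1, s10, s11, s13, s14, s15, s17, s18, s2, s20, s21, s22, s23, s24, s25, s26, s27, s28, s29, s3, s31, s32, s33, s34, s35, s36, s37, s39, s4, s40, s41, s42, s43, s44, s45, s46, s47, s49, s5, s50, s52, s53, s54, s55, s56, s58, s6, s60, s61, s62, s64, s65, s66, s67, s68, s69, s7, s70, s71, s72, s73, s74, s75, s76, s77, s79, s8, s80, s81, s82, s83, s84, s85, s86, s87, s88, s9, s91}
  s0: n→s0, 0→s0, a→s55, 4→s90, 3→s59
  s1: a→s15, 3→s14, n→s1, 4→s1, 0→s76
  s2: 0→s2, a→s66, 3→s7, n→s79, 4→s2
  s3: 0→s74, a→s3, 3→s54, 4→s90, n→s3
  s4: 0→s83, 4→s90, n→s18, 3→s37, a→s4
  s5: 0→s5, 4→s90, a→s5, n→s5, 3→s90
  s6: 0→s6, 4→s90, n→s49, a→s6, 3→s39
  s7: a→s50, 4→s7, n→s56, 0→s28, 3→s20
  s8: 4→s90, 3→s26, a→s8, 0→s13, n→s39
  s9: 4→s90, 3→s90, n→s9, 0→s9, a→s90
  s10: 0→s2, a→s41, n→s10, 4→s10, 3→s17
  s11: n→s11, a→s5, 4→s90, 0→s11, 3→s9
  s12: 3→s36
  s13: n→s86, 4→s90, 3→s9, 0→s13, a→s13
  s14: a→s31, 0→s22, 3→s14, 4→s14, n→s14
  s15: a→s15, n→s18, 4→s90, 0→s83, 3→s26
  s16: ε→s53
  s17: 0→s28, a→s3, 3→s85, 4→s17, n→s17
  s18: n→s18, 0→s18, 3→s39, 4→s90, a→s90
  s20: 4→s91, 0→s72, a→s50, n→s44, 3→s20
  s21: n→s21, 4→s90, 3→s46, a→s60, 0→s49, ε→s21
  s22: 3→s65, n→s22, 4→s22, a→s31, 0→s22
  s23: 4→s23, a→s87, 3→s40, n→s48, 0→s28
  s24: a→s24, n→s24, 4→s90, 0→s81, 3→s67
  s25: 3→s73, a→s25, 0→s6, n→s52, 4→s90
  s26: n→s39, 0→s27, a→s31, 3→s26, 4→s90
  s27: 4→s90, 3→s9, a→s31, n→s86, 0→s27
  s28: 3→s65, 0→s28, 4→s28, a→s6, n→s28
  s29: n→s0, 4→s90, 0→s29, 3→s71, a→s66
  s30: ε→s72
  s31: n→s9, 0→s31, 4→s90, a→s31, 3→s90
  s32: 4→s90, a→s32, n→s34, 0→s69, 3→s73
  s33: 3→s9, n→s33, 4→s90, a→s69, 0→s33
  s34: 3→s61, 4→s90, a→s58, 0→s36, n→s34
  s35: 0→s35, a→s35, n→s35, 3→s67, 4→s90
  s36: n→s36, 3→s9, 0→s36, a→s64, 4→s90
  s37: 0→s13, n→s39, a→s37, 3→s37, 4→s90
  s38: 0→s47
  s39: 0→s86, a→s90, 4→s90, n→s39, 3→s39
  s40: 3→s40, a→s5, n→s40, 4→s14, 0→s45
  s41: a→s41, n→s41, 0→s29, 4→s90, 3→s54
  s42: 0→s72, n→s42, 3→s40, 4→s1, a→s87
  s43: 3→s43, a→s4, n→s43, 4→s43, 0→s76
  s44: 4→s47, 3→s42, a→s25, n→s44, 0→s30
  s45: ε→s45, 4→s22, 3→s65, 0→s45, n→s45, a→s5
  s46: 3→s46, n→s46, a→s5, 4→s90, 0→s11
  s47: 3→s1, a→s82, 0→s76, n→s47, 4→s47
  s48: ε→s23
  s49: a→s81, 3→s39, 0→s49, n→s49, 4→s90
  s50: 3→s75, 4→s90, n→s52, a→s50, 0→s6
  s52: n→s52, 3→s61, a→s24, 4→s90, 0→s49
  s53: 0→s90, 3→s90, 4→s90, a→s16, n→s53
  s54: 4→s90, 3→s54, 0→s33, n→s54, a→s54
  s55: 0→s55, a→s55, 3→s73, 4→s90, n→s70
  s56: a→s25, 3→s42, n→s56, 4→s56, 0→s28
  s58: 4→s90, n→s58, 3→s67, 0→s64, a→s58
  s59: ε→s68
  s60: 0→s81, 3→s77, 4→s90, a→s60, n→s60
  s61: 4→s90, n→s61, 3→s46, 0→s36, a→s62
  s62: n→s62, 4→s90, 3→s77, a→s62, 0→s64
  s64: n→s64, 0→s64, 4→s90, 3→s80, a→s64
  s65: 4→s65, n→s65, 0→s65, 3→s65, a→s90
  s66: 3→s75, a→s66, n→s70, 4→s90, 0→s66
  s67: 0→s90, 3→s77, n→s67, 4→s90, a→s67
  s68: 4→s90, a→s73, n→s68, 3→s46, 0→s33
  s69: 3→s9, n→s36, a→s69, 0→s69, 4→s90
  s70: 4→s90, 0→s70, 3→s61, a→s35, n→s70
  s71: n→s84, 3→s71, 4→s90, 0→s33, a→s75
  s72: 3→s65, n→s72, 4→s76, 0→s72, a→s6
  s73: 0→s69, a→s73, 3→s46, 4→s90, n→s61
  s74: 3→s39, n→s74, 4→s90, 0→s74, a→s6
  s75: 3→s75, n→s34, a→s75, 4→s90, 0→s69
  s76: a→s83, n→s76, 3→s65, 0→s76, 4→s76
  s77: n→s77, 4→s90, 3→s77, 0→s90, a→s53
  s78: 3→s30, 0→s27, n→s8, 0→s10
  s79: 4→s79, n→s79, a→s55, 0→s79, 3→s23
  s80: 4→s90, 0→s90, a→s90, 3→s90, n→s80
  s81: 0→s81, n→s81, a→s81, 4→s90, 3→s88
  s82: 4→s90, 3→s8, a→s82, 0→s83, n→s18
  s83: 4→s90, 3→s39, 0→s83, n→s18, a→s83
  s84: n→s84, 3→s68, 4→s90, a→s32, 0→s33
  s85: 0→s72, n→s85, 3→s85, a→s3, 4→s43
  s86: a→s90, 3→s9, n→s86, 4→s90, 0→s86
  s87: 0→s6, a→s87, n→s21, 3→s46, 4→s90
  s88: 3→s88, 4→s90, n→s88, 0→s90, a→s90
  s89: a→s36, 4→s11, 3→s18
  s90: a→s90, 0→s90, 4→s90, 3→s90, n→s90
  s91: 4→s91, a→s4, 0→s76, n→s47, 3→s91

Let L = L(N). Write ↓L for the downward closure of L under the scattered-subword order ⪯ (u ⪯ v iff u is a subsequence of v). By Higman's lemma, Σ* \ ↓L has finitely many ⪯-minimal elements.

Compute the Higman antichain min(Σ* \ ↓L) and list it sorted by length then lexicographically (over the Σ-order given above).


|Q|=92, |F|=79, |δ|=415 (6 ε).
min D↑ (80 st, q0=0, F={11}): 0:0→1,n→0,4→0,3→2,a→3 1:0→1,n→4,4→1,3→5,a→6 2:0→7,n→2,4→2,3→8,a→9 3:0→10,n→3,4→11,3→12,a→3 4:0→4,n→4,4→4,3→13,a→14 5:0→7,n→15,4→5,3→16,a→17 6:0→6,n→18,4→11,3→19,a→6 7:0→7,n→7,4→7,3→20,a→21 8:0→22,n→8,4→23,3→8,a→9 9:0→24,n→9,4→11,3→12,a→9 10:0→10,n→25,4→11,3→26,a→6 11:0→11,n→11,4→11,3→11,a→11 12:0→27,n→12,4→11,3→12,a→12 13:0→7,n→13,4→13,3→28,a→29 14:0→14,n→18,4→11,3→30,a→14 15:0→7,n→15,4→15,3→31,a→32 16:0→22,n→33,4→34,3→16,a→17 17:0→21,n→35,4→11,3→19,a→17 18:0→18,n→18,4→11,3→36,a→37 19:0→38,n→39,4→11,3→19,a→19 20:0→20,n→20,4→20,3→20,a→11 21:0→21,n→40,4→11,3→41,a→21 22:0→22,n→22,4→42,3→20,a→21 23:0→42,n→23,4→23,3→23,a→43 24:0→24,n→24,4→11,3→41,a→21 25:0→25,n→25,4→11,3→44,a→14 26:0→27,n→45,4→11,3→26,a→19 27:0→27,n→27,4→11,3→46,a→38 28:0→47,n→28,4→48,3→28,a→49 29:0→21,n→50,4→11,3→51,a→29 30:0→38,n→36,4→11,3→51,a→30 31:0→22,n→31,4→52,3→28,a→29 32:0→21,n→35,4→11,3→30,a→32 33:0→22,n→33,4→53,3→31,a→32 34:0→42,n→53,4→34,3→34,a→43 35:0→40,n→35,4→11,3→36,a→54 36:0→55,n→36,4→11,3→51,a→56 37:0→37,n→37,4→11,3→57,a→37 38:0→38,n→55,4→11,3→46,a→38 39:0→55,n→39,4→11,3→36,a→58 40:0→40,n→40,4→11,3→41,a→59 41:0→60,n→41,4→11,3→41,a→11 42:0→42,n→42,4→42,3→20,a→61 43:0→61,n→62,4→11,3→63,a→43 44:0→27,n→44,4→11,3→51,a→30 45:0→27,n→45,4→11,3→44,a→64 46:0→46,n→46,4→11,3→11,a→11 47:0→47,n→47,4→65,3→20,a→49 48:0→65,n→48,4→48,3→48,a→66 49:0→49,n→49,4→11,3→11,a→49 50:0→40,n→50,4→11,3→51,a→67 51:0→68,n→51,4→11,3→51,a→49 52:0→42,n→52,4→52,3→48,a→69 53:0→42,n→53,4→53,3→52,a→70 54:0→59,n→54,4→11,3→57,a→54 55:0→55,n→55,4→11,3→46,a→71 56:0→71,n→56,4→11,3→72,a→56 57:0→11,n→57,4→11,3→72,a→57 58:0→71,n→58,4→11,3→57,a→58 59:0→59,n→59,4→11,3→73,a→59 60:0→60,n→60,4→11,3→46,a→11 61:0→61,n→62,4→11,3→41,a→61 62:0→62,n→62,4→11,3→41,a→11 63:0→74,n→41,4→11,3→63,a→63 64:0→38,n→39,4→11,3→30,a→64 65:0→65,n→65,4→65,3→20,a→66 66:0→66,n→46,4→11,3→11,a→66 67:0→59,n→67,4→11,3→72,a→67 68:0→68,n→68,4→11,3→46,a→49 69:0→61,n→62,4→11,3→75,a→69 70:0→61,n→62,4→11,3→76,a→70 71:0→71,n→71,4→11,3→77,a→71 72:0→11,n→72,4→11,3→72,a→78 73:0→11,n→73,4→11,3→73,a→11 74:0→74,n→60,4→11,3→46,a→74 75:0→79,n→41,4→11,3→75,a→66 76:0→74,n→41,4→11,3→75,a→76 77:0→11,n→77,4→11,3→11,a→11 78:0→11,n→78,4→11,3→11,a→78 79:0→79,n→60,4→11,3→46,a→66 [Hopcroft].
'a4': |S_i|=[84, 59, 1] end={s90} rej; 2/2 single-dels accept.
'303a': |S_i|=[84, 74, 28, 7, 1] end={s90} rej; 4/4 single-dels accept.
'a3033': run [84, 59, 35, 13, 3, 1] end={s90} rej; 5/5 del acc.
'0n33a3': run [84, 77, 66, 48, 20, 6, 1] end={s90} rej; 6/6 del acc.
'0ana30': run [84, 77, 48, 28, 15, 7, 1] end={s90} — reject; 6/6 del acc.
'334ana': |S_i|=[84, 74, 67, 23, 15, 5, 1] end={s90} — reject; 6/6 deletions ∈↓L.
6 minimals (antichain).

A = [a4, 303a, a3033, 0n33a3, 0ana30, 334ana].


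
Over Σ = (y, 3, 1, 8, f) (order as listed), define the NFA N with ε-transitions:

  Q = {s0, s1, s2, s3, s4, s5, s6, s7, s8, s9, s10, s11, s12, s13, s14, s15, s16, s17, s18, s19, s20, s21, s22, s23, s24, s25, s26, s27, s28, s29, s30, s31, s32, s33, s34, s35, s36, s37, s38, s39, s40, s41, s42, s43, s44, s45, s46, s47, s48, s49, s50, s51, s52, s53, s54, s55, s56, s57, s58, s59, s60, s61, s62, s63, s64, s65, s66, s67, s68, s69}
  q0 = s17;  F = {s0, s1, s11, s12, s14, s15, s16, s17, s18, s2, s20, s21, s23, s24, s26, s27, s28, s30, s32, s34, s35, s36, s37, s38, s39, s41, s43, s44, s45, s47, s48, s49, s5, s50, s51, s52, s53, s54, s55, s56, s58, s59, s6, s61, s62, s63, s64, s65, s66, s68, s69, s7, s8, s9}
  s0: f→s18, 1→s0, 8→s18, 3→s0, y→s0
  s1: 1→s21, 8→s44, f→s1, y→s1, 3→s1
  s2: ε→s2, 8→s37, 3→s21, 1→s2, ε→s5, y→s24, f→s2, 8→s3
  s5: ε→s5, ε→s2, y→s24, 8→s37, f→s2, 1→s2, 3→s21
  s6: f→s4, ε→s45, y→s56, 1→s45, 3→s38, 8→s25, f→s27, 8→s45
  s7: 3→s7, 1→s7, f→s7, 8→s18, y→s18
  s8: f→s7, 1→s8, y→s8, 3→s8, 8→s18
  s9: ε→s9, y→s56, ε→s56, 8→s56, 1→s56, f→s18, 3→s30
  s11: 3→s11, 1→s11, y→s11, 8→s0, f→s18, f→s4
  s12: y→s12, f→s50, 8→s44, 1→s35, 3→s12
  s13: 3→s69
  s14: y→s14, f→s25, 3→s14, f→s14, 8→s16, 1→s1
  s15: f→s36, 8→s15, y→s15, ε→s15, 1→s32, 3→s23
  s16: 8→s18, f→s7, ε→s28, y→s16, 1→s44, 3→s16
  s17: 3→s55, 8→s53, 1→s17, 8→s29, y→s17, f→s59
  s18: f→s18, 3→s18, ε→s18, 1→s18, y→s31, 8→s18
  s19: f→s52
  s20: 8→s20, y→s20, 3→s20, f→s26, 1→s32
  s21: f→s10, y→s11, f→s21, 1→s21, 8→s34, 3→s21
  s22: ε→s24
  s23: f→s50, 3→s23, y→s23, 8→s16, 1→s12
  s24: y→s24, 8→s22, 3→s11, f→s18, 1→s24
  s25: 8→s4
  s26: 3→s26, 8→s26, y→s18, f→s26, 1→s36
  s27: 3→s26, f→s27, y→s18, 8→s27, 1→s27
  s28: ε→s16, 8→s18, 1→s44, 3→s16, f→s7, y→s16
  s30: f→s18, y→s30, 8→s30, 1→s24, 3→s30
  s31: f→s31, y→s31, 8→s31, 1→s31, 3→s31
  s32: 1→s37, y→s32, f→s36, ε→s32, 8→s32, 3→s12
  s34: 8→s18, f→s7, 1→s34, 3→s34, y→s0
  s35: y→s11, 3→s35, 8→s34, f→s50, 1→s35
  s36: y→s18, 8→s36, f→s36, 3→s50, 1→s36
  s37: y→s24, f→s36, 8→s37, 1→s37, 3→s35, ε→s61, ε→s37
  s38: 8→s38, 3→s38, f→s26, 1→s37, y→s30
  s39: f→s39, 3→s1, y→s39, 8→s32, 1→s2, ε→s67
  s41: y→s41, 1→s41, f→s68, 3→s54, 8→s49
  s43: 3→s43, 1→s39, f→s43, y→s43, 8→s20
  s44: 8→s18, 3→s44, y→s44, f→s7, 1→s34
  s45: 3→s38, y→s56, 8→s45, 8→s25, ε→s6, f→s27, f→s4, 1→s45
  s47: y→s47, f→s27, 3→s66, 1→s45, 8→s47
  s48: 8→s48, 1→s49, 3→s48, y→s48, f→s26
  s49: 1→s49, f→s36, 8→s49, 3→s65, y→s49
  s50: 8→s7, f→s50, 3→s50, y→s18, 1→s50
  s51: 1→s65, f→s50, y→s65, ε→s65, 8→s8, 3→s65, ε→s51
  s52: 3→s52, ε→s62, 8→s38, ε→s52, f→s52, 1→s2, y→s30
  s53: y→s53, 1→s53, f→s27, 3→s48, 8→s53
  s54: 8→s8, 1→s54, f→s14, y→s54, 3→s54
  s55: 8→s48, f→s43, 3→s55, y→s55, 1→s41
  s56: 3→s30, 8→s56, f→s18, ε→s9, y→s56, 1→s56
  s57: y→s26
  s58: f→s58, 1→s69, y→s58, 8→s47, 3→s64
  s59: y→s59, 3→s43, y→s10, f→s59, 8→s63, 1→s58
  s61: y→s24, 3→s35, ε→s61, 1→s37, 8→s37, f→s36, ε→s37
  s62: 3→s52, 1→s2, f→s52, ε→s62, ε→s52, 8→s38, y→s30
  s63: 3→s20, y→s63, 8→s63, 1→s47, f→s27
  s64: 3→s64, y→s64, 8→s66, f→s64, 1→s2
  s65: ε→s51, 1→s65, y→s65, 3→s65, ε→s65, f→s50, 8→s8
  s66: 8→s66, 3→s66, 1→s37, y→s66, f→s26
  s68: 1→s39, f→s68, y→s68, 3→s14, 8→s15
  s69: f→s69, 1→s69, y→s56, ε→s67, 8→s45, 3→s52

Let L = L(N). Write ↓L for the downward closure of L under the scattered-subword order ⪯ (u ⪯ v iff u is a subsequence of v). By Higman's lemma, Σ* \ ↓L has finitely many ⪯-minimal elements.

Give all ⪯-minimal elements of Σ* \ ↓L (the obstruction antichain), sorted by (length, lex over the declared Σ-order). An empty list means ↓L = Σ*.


|Q|=70, |F|=54, |δ|=318 (29 ε).
min D↑ (48 st, q0=0, F={28}): 0:y→0,3→1,1→0,8→2,f→3 1:y→1,3→1,1→4,8→5,f→6 2:y→2,3→5,1→2,8→2,f→7 3:y→3,3→6,1→8,8→9,f→3 4:y→4,3→10,1→4,8→11,f→12 5:y→5,3→5,1→11,8→5,f→13 6:y→6,3→6,1→14,8→15,f→6 7:y→16,3→13,1→7,8→7,f→7 8:y→8,3→17,1→18,8→19,f→8 9:y→9,3→15,1→19,8→9,f→7 10:y→10,3→10,1→10,8→20,f→21 11:y→11,3→22,1→11,8→11,f→23 12:y→12,3→21,1→14,8→24,f→12 13:y→16,3→13,1→23,8→13,f→13 14:y→14,3→25,1→26,8→27,f→14 15:y→15,3→15,1→27,8→15,f→13 16:y→28,3→16,1→16,8→16,f→16 17:y→17,3→17,1→26,8→29,f→17 18:y→30,3→31,1→18,8→32,f→18 19:y→19,3→29,1→32,8→19,f→7 20:y→20,3→20,1→20,8→16,f→33 21:y→21,3→21,1→25,8→34,f→21 22:y→22,3→22,1→22,8→20,f→35 23:y→16,3→35,1→23,8→23,f→23 24:y→24,3→36,1→27,8→24,f→23 25:y→25,3→25,1→37,8→38,f→25 26:y→39,3→37,1→26,8→40,f→26 27:y→27,3→41,1→40,8→27,f→23 28:y→28,3→28,1→28,8→28,f→28 29:y→29,3→29,1→40,8→29,f→13 30:y→30,3→42,1→30,8→30,f→16 31:y→42,3→31,1→26,8→43,f→31 32:y→30,3→43,1→32,8→32,f→7 33:y→16,3→33,1→33,8→16,f→33 34:y→34,3→34,1→38,8→16,f→33 35:y→16,3→35,1→35,8→33,f→35 36:y→36,3→36,1→41,8→34,f→35 37:y→44,3→37,1→37,8→45,f→37 38:y→38,3→38,1→45,8→16,f→33 39:y→39,3→44,1→39,8→39,f→16 40:y→39,3→46,1→40,8→40,f→23 41:y→41,3→41,1→46,8→38,f→35 42:y→42,3→42,1→39,8→42,f→16 43:y→42,3→43,1→40,8→43,f→13 44:y→44,3→44,1→44,8→47,f→16 45:y→47,3→45,1→45,8→16,f→33 46:y→44,3→46,1→46,8→45,f→35 47:y→47,3→47,1→47,8→16,f→16.
'8fyy': |S_i|=[62, 42, 8, 2, 1] end={s31} — reject; 4/4 deletions ∈↓L.
'31388y': run [62, 49, 38, 23, 10, 2, 1] end={s31} ∉↓L; 6/6 del acc.
'f11yfy': run [62, 51, 41, 32, 10, 3, 1] end={s31} ∉↓L; 6/6 deletions ∈↓L.
3 words, ⪯-incomp.

Antichain: [8fyy, 31388y, f11yfy].


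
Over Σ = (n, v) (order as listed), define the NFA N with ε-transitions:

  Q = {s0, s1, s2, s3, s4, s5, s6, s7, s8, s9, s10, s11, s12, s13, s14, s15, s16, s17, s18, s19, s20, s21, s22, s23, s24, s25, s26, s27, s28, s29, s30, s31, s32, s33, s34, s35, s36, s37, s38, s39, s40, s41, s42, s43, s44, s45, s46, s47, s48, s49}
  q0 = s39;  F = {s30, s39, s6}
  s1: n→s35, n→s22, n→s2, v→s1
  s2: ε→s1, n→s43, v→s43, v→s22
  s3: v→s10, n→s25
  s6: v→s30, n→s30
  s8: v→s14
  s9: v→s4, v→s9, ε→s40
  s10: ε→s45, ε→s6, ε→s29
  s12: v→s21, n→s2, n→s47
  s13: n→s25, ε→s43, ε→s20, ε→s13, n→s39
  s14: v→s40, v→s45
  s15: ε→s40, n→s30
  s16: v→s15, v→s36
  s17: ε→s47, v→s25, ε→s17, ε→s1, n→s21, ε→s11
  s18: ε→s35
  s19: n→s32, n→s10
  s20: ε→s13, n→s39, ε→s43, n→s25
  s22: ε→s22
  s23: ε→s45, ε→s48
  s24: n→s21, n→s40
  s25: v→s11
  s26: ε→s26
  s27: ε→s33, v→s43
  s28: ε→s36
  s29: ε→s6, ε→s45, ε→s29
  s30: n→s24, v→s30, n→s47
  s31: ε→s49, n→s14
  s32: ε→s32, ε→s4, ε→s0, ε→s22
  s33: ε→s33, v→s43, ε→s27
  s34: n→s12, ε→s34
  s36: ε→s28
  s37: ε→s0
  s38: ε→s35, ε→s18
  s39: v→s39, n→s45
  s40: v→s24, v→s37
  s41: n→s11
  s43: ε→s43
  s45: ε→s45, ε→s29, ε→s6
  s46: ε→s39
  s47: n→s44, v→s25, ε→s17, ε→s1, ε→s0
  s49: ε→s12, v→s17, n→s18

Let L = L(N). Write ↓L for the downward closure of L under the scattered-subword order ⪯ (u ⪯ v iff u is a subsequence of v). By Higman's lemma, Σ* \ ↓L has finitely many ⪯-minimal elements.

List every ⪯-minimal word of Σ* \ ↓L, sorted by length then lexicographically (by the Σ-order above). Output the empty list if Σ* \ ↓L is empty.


|Q|=50, |F|=3, |δ|=95 (46 ε).
min D↑ (4 st, q0=0, F={3}): 0:n→1,v→0 1:n→2,v→2 2:n→3,v→2 3:n→3,v→3 [Hopcroft].
'nnn': |S_i|=[20, 19, 16, 15] end={s0,s1,s11,s17,s2,s21,s22,s24,s25,s35,s37,s40,…} rej; 3/3 deletions ∈↓L.
'nvn': N↓-sim [20, 19, 16, 15] end={s0,s1,s11,s17,s2,s21,s22,s24,s25,s35,s37,s40,…} ∉↓L; 3/3 deletions ∈↓L.
2 minimals (antichain).

Antichain: [nnn, nvn].


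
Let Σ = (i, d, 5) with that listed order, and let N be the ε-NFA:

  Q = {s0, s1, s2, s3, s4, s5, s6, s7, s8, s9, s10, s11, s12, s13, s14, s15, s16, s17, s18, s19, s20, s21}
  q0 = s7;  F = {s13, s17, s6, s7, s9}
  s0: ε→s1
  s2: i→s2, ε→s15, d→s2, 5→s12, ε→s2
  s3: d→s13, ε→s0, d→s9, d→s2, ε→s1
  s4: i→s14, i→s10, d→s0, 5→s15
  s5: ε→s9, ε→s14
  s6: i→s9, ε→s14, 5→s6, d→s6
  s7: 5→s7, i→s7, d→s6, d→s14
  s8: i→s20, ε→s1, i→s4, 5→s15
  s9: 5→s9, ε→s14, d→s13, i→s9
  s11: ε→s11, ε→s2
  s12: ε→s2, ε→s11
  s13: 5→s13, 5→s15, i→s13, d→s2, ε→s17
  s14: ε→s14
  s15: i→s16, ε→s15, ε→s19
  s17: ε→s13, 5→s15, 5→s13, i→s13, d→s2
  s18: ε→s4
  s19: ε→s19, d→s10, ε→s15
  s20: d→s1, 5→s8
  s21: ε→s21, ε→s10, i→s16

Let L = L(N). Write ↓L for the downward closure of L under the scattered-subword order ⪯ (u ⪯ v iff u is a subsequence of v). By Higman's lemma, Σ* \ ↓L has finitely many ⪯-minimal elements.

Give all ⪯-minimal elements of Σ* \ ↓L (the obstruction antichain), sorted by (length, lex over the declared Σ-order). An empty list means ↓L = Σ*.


|Q|=22, |F|=5, |δ|=60 (24 ε).
min D↑ (5 st, q0=0, F={4}): 0:i→0,d→1,5→0 1:i→2,d→1,5→1 2:i→2,d→3,5→2 3:i→3,d→4,5→3 4:i→4,d→4,5→4 [Hopcroft].
'didd': run [13, 12, 11, 9, 7] end={s10,s11,s12,s15,s16,s19,s2} — reject; 4/4 single-dels accept.
1 obstructions.

A = [didd].
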